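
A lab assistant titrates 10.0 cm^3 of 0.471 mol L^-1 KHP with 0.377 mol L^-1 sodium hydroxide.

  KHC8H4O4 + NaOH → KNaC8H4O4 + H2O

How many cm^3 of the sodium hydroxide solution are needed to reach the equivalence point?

n(KHC8H4O4) = 0.0100 L × 0.471 mol/L = 4.71 × 10^-3 mol
n(NaOH) = 4.71 × 10^-3 mol (1:1 stoichiometry)
V(NaOH) = 4.71 × 10^-3 mol / 0.377 mol/L = 0.0125 L = 12.5 mL

12.5 mL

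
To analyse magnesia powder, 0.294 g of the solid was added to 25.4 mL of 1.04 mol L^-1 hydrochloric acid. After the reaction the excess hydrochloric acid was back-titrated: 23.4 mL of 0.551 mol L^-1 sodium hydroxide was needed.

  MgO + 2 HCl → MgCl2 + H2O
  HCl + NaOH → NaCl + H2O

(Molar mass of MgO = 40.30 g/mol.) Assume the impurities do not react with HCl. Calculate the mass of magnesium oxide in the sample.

n(HCl) added = 0.0254 × 1.04 = 0.0264 mol
n(NaOH) used in back-titration = 0.0234 × 0.551 = 0.0129 mol
n(HCl) left over = 0.0129 mol (1:1 ratio)
n(HCl) consumed by analyte = 0.0264 − 0.0129 = 0.0135 mol
From the 1:2 ratio, n(MgO) = 1/2 × 0.0135 = 6.76 × 10^-3 mol
mass of MgO = 6.76 × 10^-3 × 40.30 = 0.272 g

0.272 g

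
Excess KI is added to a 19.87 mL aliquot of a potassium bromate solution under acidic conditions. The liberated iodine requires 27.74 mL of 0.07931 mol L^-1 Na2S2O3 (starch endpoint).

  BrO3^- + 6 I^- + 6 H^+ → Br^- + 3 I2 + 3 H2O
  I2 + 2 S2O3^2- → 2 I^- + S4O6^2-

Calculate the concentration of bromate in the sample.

n(S2O3^2-) = 0.02774 × 0.07931 = 2.200 × 10^-3 mol
n(I2) = n(S2O3^2-)/2 = 1.100 × 10^-3 mol
From the 1:3 ratio, n(BrO3^-) in the aliquot = 1/3 × 1.100 × 10^-3 = 3.667 × 10^-4 mol
[BrO3^-] = 3.667 × 10^-4 / 0.01987 = 0.01845 mol/L

0.01845 mol/L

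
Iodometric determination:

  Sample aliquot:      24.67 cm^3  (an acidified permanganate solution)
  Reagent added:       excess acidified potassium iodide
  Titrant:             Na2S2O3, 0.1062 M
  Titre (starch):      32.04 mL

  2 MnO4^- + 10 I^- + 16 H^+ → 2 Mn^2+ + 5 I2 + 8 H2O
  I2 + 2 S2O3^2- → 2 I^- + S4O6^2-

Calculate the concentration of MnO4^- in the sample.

n(S2O3^2-) = 0.03204 × 0.1062 = 3.403 × 10^-3 mol
n(I2) = n(S2O3^2-)/2 = 1.701 × 10^-3 mol
From the 2:5 ratio, n(MnO4^-) in the aliquot = 2/5 × 1.701 × 10^-3 = 6.805 × 10^-4 mol
[MnO4^-] = 6.805 × 10^-4 / 0.02467 = 0.02759 mol/L

0.02759 M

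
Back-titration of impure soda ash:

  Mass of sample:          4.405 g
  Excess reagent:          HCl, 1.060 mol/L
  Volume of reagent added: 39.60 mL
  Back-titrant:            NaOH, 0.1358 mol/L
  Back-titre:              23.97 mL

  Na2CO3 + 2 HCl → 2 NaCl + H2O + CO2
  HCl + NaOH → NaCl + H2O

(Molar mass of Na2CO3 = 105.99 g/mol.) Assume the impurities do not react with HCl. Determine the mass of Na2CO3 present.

2.052 g

n(HCl) added = 0.03960 × 1.060 = 0.04198 mol
n(NaOH) used in back-titration = 0.02397 × 0.1358 = 3.255 × 10^-3 mol
n(HCl) left over = 3.255 × 10^-3 mol (1:1 ratio)
n(HCl) consumed by analyte = 0.04198 − 3.255 × 10^-3 = 0.03872 mol
From the 1:2 ratio, n(Na2CO3) = 1/2 × 0.03872 = 0.01936 mol
mass of Na2CO3 = 0.01936 × 105.99 = 2.052 g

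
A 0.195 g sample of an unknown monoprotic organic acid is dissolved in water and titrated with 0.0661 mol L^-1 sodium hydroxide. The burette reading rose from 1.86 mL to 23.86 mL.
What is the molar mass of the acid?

134 g/mol

n(NaOH) = 0.0220 L × 0.0661 mol/L = 1.45 × 10^-3 mol
n(HA) = 1.45 × 10^-3 mol (1:1 ratio)
M = m / n = 0.195 g / 1.45 × 10^-3 mol = 134 g/mol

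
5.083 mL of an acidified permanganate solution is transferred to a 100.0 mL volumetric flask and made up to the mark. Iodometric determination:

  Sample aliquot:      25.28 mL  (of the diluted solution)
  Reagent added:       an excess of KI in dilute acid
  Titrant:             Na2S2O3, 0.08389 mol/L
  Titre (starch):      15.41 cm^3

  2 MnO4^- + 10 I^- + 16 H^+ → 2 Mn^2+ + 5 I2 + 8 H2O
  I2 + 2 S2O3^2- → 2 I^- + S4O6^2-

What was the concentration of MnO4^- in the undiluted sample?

0.2012 mol/L

n(S2O3^2-) = 0.01541 × 0.08389 = 1.293 × 10^-3 mol
n(I2) = n(S2O3^2-)/2 = 6.464 × 10^-4 mol
From the 2:5 ratio, n(MnO4^-) in the aliquot = 2/5 × 6.464 × 10^-4 = 2.585 × 10^-4 mol
[MnO4^-]_dilute = 2.585 × 10^-4 / 0.02528 = 0.01023 mol/L
[MnO4^-]_original = 0.01023 × 100.0/5.083 = 0.2012 mol/L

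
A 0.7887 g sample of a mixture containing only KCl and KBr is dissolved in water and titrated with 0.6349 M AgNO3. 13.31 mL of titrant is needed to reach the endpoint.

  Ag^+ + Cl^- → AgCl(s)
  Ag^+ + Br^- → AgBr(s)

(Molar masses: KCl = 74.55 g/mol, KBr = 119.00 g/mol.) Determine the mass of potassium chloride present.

n(AgNO3) = 0.01331 × 0.6349 = 8.451 × 10^-3 mol
Let x = n(KCl), y = n(KBr).
Titrant: 1x + 1y = 8.451 × 10^-3;  mass: 74.55x + 119.00y = 0.7887
Solving, x = 4.880 × 10^-3 mol, y = 3.571 × 10^-3 mol
mass of KCl = 4.880 × 10^-3 × 74.55 = 0.3638 g

0.3638 g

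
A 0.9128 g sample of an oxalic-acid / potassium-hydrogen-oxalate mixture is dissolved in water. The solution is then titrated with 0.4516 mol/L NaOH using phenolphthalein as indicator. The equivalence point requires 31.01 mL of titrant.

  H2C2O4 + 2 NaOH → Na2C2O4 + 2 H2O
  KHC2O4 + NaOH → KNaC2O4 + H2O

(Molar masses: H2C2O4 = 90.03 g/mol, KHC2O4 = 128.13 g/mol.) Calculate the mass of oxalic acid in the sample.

n(NaOH) = 0.03101 × 0.4516 = 0.01400 mol
Let x = n(H2C2O4), y = n(KHC2O4).
Titrant: 2x + 1y = 0.01400;  mass: 90.03x + 128.13y = 0.9128
Solving, x = 5.303 × 10^-3 mol, y = 3.398 × 10^-3 mol
mass of H2C2O4 = 5.303 × 10^-3 × 90.03 = 0.4774 g

0.4774 g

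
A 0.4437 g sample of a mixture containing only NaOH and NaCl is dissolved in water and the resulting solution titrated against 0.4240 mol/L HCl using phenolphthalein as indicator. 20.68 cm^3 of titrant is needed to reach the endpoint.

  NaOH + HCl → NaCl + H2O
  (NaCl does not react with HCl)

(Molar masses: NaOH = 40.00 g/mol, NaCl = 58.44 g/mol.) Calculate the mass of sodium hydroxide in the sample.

0.3507 g

n(HCl) = 0.02068 × 0.4240 = 8.768 × 10^-3 mol
Let x = n(NaOH), y = n(NaCl).
Titrant: 1x = 8.768 × 10^-3;  mass: 40.00x + 58.44y = 0.4437
Solving, x = 8.768 × 10^-3 mol, y = 1.591 × 10^-3 mol
mass of NaOH = 8.768 × 10^-3 × 40.00 = 0.3507 g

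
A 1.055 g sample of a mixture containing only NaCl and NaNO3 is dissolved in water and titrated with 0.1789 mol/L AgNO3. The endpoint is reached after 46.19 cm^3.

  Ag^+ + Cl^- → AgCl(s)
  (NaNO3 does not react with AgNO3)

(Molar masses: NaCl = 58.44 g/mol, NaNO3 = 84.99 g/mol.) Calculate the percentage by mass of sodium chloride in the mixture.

45.77 %

n(AgNO3) = 0.04619 × 0.1789 = 8.263 × 10^-3 mol
Let x = n(NaCl), y = n(NaNO3).
Titrant: 1x = 8.263 × 10^-3;  mass: 58.44x + 84.99y = 1.055
Solving, x = 8.263 × 10^-3 mol, y = 6.731 × 10^-3 mol
mass of NaCl = 8.263 × 10^-3 × 58.44 = 0.4829 g
% NaCl = 0.4829 / 1.055 × 100 = 45.77 %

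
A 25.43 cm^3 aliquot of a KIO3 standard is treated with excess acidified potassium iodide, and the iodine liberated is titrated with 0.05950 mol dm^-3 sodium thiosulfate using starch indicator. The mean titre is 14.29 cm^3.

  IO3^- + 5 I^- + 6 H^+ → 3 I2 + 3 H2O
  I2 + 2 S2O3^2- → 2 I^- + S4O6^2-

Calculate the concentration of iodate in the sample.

n(S2O3^2-) = 0.01429 × 0.05950 = 8.503 × 10^-4 mol
n(I2) = n(S2O3^2-)/2 = 4.251 × 10^-4 mol
From the 1:3 ratio, n(IO3^-) in the aliquot = 1/3 × 4.251 × 10^-4 = 1.417 × 10^-4 mol
[IO3^-] = 1.417 × 10^-4 / 0.02543 = 0.005573 mol/L

0.005573 mol/L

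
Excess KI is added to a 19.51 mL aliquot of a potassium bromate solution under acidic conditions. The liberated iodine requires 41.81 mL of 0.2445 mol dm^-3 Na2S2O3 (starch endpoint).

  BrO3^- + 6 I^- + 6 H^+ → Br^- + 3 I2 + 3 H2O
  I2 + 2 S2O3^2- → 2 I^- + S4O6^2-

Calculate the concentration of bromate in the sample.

0.08733 mol/L

n(S2O3^2-) = 0.04181 × 0.2445 = 0.01022 mol
n(I2) = n(S2O3^2-)/2 = 5.111 × 10^-3 mol
From the 1:3 ratio, n(BrO3^-) in the aliquot = 1/3 × 5.111 × 10^-3 = 1.704 × 10^-3 mol
[BrO3^-] = 1.704 × 10^-3 / 0.01951 = 0.08733 mol/L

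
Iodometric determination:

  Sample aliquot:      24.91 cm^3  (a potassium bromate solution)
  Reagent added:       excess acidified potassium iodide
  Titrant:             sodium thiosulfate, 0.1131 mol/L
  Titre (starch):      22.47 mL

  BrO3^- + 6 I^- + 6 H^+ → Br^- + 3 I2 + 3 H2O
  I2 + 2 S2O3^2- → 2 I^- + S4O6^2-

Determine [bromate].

0.01700 mol/L

n(S2O3^2-) = 0.02247 × 0.1131 = 2.541 × 10^-3 mol
n(I2) = n(S2O3^2-)/2 = 1.271 × 10^-3 mol
From the 1:3 ratio, n(BrO3^-) in the aliquot = 1/3 × 1.271 × 10^-3 = 4.236 × 10^-4 mol
[BrO3^-] = 4.236 × 10^-4 / 0.02491 = 0.01700 mol/L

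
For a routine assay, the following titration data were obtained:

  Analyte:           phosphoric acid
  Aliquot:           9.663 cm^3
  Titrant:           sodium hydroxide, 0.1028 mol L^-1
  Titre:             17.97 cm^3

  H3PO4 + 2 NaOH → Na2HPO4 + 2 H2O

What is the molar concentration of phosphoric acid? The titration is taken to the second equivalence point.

0.09559 mol/L

n(NaOH) = 0.01797 L × 0.1028 mol/L = 1.847 × 10^-3 mol
From the 1:2 mole ratio, n(H3PO4) = 1/2 × 1.847 × 10^-3 = 9.237 × 10^-4 mol
[H3PO4] = 9.237 × 10^-4 mol / 0.009663 L = 0.09559 mol/L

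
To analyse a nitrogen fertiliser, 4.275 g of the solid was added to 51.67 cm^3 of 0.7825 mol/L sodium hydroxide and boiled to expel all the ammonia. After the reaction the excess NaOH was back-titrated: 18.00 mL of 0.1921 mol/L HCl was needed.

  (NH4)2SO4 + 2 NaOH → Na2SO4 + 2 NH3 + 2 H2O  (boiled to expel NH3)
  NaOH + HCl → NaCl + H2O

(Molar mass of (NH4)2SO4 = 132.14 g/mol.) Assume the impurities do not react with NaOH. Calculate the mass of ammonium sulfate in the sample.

2.443 g

n(NaOH) added = 0.05167 × 0.7825 = 0.04043 mol
n(HCl) used in back-titration = 0.01800 × 0.1921 = 3.458 × 10^-3 mol
n(NaOH) left over = 3.458 × 10^-3 mol (1:1 ratio)
n(NaOH) consumed by analyte = 0.04043 − 3.458 × 10^-3 = 0.03697 mol
From the 1:2 ratio, n((NH4)2SO4) = 1/2 × 0.03697 = 0.01849 mol
mass of (NH4)2SO4 = 0.01849 × 132.14 = 2.443 g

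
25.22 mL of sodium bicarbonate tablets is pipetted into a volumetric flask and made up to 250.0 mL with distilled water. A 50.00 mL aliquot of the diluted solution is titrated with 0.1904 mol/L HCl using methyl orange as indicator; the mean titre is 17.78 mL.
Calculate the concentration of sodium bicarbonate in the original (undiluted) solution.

0.6712 mol/L

NaHCO3 + HCl → NaCl + H2O + CO2
n(HCl) = 0.01778 × 0.1904 = 3.385 × 10^-3 mol
n(NaHCO3) in the aliquot = 3.385 × 10^-3 mol (1:1 ratio)
[NaHCO3]_dilute = 3.385 × 10^-3 / 0.05000 = 0.06771 mol/L
Dilution factor = 250.0 / 25.22 = 9.913
[NaHCO3]_stock = 0.06771 × 9.913 = 0.6712 mol/L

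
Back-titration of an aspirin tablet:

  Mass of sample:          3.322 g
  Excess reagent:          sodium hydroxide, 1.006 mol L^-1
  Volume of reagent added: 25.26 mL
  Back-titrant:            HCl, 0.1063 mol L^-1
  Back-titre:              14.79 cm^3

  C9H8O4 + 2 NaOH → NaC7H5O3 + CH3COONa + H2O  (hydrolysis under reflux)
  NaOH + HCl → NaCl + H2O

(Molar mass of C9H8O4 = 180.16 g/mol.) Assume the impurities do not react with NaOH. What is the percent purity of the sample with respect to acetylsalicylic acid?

64.64 %

n(NaOH) added = 0.02526 × 1.006 = 0.02541 mol
n(HCl) used in back-titration = 0.01479 × 0.1063 = 1.572 × 10^-3 mol
n(NaOH) left over = 1.572 × 10^-3 mol (1:1 ratio)
n(NaOH) consumed by analyte = 0.02541 − 1.572 × 10^-3 = 0.02384 mol
From the 1:2 ratio, n(C9H8O4) = 1/2 × 0.02384 = 0.01192 mol
mass of C9H8O4 = 0.01192 × 180.16 = 2.147 g
% C9H8O4 = 2.147 / 3.322 × 100 = 64.64 %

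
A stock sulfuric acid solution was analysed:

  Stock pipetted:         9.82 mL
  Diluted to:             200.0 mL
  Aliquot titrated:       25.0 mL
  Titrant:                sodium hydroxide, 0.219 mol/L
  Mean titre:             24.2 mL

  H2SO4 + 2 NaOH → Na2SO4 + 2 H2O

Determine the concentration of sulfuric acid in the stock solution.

n(NaOH) = 0.0242 × 0.219 = 5.30 × 10^-3 mol
From the 1:2 ratio, n(H2SO4) in the aliquot = 1/2 × 5.30 × 10^-3 = 2.65 × 10^-3 mol
[H2SO4]_dilute = 2.65 × 10^-3 / 0.0250 = 0.106 mol/L
Dilution factor = 200.0 / 9.82 = 20.37
[H2SO4]_stock = 0.106 × 20.37 = 2.16 mol/L

2.16 mol/L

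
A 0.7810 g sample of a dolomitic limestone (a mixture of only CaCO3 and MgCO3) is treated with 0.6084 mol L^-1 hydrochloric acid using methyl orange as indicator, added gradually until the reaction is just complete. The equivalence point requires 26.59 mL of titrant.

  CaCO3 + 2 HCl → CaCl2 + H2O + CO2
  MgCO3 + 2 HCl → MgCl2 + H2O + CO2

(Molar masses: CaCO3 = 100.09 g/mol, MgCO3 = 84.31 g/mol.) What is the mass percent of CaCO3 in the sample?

n(HCl) = 0.02659 × 0.6084 = 0.01618 mol
Let x = n(CaCO3), y = n(MgCO3).
Titrant: 2x + 2y = 0.01618;  mass: 100.09x + 84.31y = 0.7810
Solving, x = 6.277 × 10^-3 mol, y = 1.812 × 10^-3 mol
mass of CaCO3 = 6.277 × 10^-3 × 100.09 = 0.6282 g
% CaCO3 = 0.6282 / 0.7810 × 100 = 80.44 %

80.44 %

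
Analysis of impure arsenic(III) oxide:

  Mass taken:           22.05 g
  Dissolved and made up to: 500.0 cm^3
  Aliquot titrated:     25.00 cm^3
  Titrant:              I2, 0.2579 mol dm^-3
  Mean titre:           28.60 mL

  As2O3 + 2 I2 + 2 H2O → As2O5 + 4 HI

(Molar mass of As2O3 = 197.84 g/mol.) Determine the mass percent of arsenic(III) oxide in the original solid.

n(I2) per titration = 0.02860 × 0.2579 = 7.376 × 10^-3 mol
From the 1:2 ratio, n(As2O3) in each aliquot = 1/2 × 7.376 × 10^-3 = 3.688 × 10^-3 mol
n(As2O3) in the whole flask = 3.688 × 10^-3 × 500.0/25.00 = 0.07376 mol
mass of As2O3 = 0.07376 × 197.84 = 14.59 g
% As2O3 = 14.59 / 22.05 × 100 = 66.18 %

66.18 %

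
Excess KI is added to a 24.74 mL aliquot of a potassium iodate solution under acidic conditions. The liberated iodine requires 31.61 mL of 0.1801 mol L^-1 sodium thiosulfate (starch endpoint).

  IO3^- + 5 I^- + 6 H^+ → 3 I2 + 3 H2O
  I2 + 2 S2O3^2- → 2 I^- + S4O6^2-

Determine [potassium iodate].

0.03835 mol/L

n(S2O3^2-) = 0.03161 × 0.1801 = 5.693 × 10^-3 mol
n(I2) = n(S2O3^2-)/2 = 2.846 × 10^-3 mol
From the 1:3 ratio, n(IO3^-) in the aliquot = 1/3 × 2.846 × 10^-3 = 9.488 × 10^-4 mol
[IO3^-] = 9.488 × 10^-4 / 0.02474 = 0.03835 mol/L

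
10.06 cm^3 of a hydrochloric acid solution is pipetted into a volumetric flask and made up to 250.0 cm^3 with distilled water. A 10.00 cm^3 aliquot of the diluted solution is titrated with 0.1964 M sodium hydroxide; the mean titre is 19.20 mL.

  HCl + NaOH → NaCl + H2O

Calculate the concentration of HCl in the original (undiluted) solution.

9.371 M

n(NaOH) = 0.01920 × 0.1964 = 3.771 × 10^-3 mol
n(HCl) in the aliquot = 3.771 × 10^-3 mol (1:1 ratio)
[HCl]_dilute = 3.771 × 10^-3 / 0.01000 = 0.3771 mol/L
Dilution factor = 250.0 / 10.06 = 24.85
[HCl]_stock = 0.3771 × 24.85 = 9.371 mol/L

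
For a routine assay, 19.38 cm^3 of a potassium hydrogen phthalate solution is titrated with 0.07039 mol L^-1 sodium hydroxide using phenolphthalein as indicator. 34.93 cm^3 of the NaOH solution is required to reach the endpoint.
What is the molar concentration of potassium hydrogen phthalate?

0.1269 mol/L

KHC8H4O4 + NaOH → KNaC8H4O4 + H2O
n(NaOH) = 0.03493 L × 0.07039 mol/L = 2.459 × 10^-3 mol
n(KHC8H4O4) = 2.459 × 10^-3 mol (1:1 mole ratio)
[KHC8H4O4] = 2.459 × 10^-3 mol / 0.01938 L = 0.1269 mol/L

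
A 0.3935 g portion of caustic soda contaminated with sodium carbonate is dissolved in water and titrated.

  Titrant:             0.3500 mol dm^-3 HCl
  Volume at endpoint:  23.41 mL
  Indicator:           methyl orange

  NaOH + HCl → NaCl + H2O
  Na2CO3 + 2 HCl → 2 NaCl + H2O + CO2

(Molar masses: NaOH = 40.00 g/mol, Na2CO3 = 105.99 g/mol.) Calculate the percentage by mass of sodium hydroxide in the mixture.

31.85 %

n(HCl) = 0.02341 × 0.3500 = 8.193 × 10^-3 mol
Let x = n(NaOH), y = n(Na2CO3).
Titrant: 1x + 2y = 8.193 × 10^-3;  mass: 40.00x + 105.99y = 0.3935
Solving, x = 3.133 × 10^-3 mol, y = 2.530 × 10^-3 mol
mass of NaOH = 3.133 × 10^-3 × 40.00 = 0.1253 g
% NaOH = 0.1253 / 0.3935 × 100 = 31.85 %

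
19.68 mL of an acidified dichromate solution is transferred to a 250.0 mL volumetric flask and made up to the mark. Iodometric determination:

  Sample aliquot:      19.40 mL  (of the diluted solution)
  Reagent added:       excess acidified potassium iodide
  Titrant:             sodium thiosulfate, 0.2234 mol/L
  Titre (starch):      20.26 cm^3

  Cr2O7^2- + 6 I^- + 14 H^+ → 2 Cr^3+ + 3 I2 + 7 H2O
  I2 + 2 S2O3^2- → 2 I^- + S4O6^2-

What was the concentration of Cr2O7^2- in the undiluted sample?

0.4940 mol/L

n(S2O3^2-) = 0.02026 × 0.2234 = 4.526 × 10^-3 mol
n(I2) = n(S2O3^2-)/2 = 2.263 × 10^-3 mol
From the 1:3 ratio, n(Cr2O7^2-) in the aliquot = 1/3 × 2.263 × 10^-3 = 7.543 × 10^-4 mol
[Cr2O7^2-]_dilute = 7.543 × 10^-4 / 0.01940 = 0.03888 mol/L
[Cr2O7^2-]_original = 0.03888 × 250.0/19.68 = 0.4940 mol/L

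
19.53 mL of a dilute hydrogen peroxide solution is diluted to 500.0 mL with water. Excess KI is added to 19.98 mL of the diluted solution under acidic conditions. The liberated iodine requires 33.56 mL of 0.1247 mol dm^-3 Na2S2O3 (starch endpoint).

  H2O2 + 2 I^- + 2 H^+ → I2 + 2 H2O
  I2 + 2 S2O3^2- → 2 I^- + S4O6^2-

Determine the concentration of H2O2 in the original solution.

2.681 mol/L

n(S2O3^2-) = 0.03356 × 0.1247 = 4.185 × 10^-3 mol
n(I2) = n(S2O3^2-)/2 = 2.092 × 10^-3 mol
n(H2O2) in the aliquot = 2.092 × 10^-3 mol (1:1 ratio)
[H2O2]_dilute = 2.092 × 10^-3 / 0.01998 = 0.1047 mol/L
[H2O2]_original = 0.1047 × 500.0/19.53 = 2.681 mol/L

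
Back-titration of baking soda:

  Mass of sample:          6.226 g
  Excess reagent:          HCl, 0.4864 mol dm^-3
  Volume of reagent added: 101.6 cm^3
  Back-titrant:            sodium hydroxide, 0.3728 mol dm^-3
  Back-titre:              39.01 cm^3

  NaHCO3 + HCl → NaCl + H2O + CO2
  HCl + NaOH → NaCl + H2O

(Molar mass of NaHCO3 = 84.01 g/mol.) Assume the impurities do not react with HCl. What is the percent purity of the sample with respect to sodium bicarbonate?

47.06 %

n(HCl) added = 0.1016 × 0.4864 = 0.04942 mol
n(NaOH) used in back-titration = 0.03901 × 0.3728 = 0.01454 mol
n(HCl) left over = 0.01454 mol (1:1 ratio)
n(HCl) consumed by analyte = 0.04942 − 0.01454 = 0.03488 mol
n(NaHCO3) = 0.03488 mol (1:1 ratio)
mass of NaHCO3 = 0.03488 × 84.01 = 2.930 g
% NaHCO3 = 2.930 / 6.226 × 100 = 47.06 %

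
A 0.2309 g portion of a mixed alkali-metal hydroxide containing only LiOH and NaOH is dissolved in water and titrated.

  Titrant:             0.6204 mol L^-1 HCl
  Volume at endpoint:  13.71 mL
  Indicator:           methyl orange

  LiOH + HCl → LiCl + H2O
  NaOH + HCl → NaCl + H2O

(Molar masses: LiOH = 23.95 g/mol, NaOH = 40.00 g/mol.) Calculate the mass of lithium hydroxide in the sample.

0.1631 g

n(HCl) = 0.01371 × 0.6204 = 8.506 × 10^-3 mol
Let x = n(LiOH), y = n(NaOH).
Titrant: 1x + 1y = 8.506 × 10^-3;  mass: 23.95x + 40.00y = 0.2309
Solving, x = 6.812 × 10^-3 mol, y = 1.694 × 10^-3 mol
mass of LiOH = 6.812 × 10^-3 × 23.95 = 0.1631 g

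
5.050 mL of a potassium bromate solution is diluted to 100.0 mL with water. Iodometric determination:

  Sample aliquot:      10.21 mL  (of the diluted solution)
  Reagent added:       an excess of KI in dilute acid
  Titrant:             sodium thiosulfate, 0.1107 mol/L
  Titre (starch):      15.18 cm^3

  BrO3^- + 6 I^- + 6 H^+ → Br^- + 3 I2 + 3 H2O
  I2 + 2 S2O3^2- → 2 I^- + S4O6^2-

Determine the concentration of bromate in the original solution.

n(S2O3^2-) = 0.01518 × 0.1107 = 1.680 × 10^-3 mol
n(I2) = n(S2O3^2-)/2 = 8.402 × 10^-4 mol
From the 1:3 ratio, n(BrO3^-) in the aliquot = 1/3 × 8.402 × 10^-4 = 2.801 × 10^-4 mol
[BrO3^-]_dilute = 2.801 × 10^-4 / 0.01021 = 0.02743 mol/L
[BrO3^-]_original = 0.02743 × 100.0/5.050 = 0.5432 mol/L

0.5432 mol/L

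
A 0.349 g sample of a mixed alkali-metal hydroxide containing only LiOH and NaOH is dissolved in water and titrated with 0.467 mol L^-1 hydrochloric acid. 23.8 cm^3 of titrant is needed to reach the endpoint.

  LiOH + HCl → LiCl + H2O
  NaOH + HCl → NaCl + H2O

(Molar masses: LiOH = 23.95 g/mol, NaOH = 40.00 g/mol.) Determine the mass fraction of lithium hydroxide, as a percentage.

40.9 %

n(HCl) = 0.0238 × 0.467 = 0.0111 mol
Let x = n(LiOH), y = n(NaOH).
Titrant: 1x + 1y = 0.0111;  mass: 23.95x + 40.00y = 0.349
Solving, x = 5.96 × 10^-3 mol, y = 5.16 × 10^-3 mol
mass of LiOH = 5.96 × 10^-3 × 23.95 = 0.143 g
% LiOH = 0.143 / 0.349 × 100 = 40.9 %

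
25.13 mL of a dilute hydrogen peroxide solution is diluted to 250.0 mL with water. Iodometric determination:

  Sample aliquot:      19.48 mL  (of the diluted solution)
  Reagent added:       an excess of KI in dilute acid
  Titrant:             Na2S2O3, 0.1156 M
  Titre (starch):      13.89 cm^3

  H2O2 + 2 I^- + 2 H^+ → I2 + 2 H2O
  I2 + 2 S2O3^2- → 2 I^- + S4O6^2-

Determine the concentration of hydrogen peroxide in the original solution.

0.4100 M

n(S2O3^2-) = 0.01389 × 0.1156 = 1.606 × 10^-3 mol
n(I2) = n(S2O3^2-)/2 = 8.028 × 10^-4 mol
n(H2O2) in the aliquot = 8.028 × 10^-4 mol (1:1 ratio)
[H2O2]_dilute = 8.028 × 10^-4 / 0.01948 = 0.04121 mol/L
[H2O2]_original = 0.04121 × 250.0/25.13 = 0.4100 mol/L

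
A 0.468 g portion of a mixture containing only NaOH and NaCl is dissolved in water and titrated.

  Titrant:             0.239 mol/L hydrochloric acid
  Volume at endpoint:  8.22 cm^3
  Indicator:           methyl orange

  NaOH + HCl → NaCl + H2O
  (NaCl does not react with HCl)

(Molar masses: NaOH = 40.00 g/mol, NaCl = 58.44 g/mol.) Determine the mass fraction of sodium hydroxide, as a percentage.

n(HCl) = 0.00822 × 0.239 = 1.96 × 10^-3 mol
Let x = n(NaOH), y = n(NaCl).
Titrant: 1x = 1.96 × 10^-3;  mass: 40.00x + 58.44y = 0.468
Solving, x = 1.96 × 10^-3 mol, y = 6.66 × 10^-3 mol
mass of NaOH = 1.96 × 10^-3 × 40.00 = 0.0786 g
% NaOH = 0.0786 / 0.468 × 100 = 16.8 %

16.8 %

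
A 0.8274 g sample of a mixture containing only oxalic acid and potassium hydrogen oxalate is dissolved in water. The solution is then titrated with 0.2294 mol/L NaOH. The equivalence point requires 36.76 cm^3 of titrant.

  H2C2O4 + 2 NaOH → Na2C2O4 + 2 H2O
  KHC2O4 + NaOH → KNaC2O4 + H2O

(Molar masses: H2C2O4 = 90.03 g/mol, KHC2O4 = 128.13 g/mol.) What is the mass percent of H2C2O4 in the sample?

n(NaOH) = 0.03676 × 0.2294 = 8.433 × 10^-3 mol
Let x = n(H2C2O4), y = n(KHC2O4).
Titrant: 2x + 1y = 8.433 × 10^-3;  mass: 90.03x + 128.13y = 0.8274
Solving, x = 1.523 × 10^-3 mol, y = 5.388 × 10^-3 mol
mass of H2C2O4 = 1.523 × 10^-3 × 90.03 = 0.1371 g
% H2C2O4 = 0.1371 / 0.8274 × 100 = 16.57 %

16.57 %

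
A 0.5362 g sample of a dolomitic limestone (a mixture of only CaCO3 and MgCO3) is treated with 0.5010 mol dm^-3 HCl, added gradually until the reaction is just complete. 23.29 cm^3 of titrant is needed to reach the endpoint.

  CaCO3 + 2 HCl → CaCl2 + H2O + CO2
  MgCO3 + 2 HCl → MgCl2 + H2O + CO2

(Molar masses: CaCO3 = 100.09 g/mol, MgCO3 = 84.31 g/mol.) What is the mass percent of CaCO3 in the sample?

n(HCl) = 0.02329 × 0.5010 = 0.01167 mol
Let x = n(CaCO3), y = n(MgCO3).
Titrant: 2x + 2y = 0.01167;  mass: 100.09x + 84.31y = 0.5362
Solving, x = 2.809 × 10^-3 mol, y = 3.025 × 10^-3 mol
mass of CaCO3 = 2.809 × 10^-3 × 100.09 = 0.2811 g
% CaCO3 = 0.2811 / 0.5362 × 100 = 52.43 %

52.43 %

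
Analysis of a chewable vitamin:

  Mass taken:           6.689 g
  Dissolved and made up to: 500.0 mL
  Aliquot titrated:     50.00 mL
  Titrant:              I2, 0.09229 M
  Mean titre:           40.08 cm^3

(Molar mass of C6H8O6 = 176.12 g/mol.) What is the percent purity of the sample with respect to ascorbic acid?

97.39 %

C6H8O6 + I2 → C6H6O6 + 2 HI
n(I2) per titration = 0.04008 × 0.09229 = 3.699 × 10^-3 mol
n(C6H8O6) in each aliquot = 3.699 × 10^-3 mol (1:1 ratio)
n(C6H8O6) in the whole flask = 3.699 × 10^-3 × 500.0/50.00 = 0.03699 mol
mass of C6H8O6 = 0.03699 × 176.12 = 6.515 g
% C6H8O6 = 6.515 / 6.689 × 100 = 97.39 %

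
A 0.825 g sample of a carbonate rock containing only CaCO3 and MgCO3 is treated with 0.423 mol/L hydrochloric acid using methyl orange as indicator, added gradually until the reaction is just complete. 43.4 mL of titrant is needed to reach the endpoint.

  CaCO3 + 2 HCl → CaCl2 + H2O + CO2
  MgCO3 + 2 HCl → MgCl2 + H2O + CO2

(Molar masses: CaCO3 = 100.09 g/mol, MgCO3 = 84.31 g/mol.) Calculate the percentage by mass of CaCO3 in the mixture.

39.3 %

n(HCl) = 0.0434 × 0.423 = 0.0184 mol
Let x = n(CaCO3), y = n(MgCO3).
Titrant: 2x + 2y = 0.0184;  mass: 100.09x + 84.31y = 0.825
Solving, x = 3.24 × 10^-3 mol, y = 5.94 × 10^-3 mol
mass of CaCO3 = 3.24 × 10^-3 × 100.09 = 0.324 g
% CaCO3 = 0.324 / 0.825 × 100 = 39.3 %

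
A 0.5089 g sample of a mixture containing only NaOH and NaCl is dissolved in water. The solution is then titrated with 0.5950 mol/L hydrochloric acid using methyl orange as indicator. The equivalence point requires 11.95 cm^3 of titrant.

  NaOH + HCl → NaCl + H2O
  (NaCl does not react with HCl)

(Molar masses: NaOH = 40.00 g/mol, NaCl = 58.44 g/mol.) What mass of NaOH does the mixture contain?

n(HCl) = 0.01195 × 0.5950 = 7.110 × 10^-3 mol
Let x = n(NaOH), y = n(NaCl).
Titrant: 1x = 7.110 × 10^-3;  mass: 40.00x + 58.44y = 0.5089
Solving, x = 7.110 × 10^-3 mol, y = 3.841 × 10^-3 mol
mass of NaOH = 7.110 × 10^-3 × 40.00 = 0.2844 g

0.2844 g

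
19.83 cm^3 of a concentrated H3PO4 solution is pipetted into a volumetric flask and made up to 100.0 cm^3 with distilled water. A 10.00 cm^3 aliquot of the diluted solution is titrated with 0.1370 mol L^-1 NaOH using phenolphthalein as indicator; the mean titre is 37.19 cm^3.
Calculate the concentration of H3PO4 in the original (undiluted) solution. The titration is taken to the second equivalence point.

H3PO4 + 2 NaOH → Na2HPO4 + 2 H2O
n(NaOH) = 0.03719 × 0.1370 = 5.095 × 10^-3 mol
From the 1:2 ratio, n(H3PO4) in the aliquot = 1/2 × 5.095 × 10^-3 = 2.548 × 10^-3 mol
[H3PO4]_dilute = 2.548 × 10^-3 / 0.01000 = 0.2548 mol/L
Dilution factor = 100.0 / 19.83 = 5.043
[H3PO4]_stock = 0.2548 × 5.043 = 1.285 mol/L

1.285 mol/L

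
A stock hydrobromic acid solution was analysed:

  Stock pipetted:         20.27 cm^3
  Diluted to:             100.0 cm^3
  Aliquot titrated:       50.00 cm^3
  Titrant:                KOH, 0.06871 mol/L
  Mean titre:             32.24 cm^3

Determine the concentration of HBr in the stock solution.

HBr + KOH → KBr + H2O
n(KOH) = 0.03224 × 0.06871 = 2.215 × 10^-3 mol
n(HBr) in the aliquot = 2.215 × 10^-3 mol (1:1 ratio)
[HBr]_dilute = 2.215 × 10^-3 / 0.05000 = 0.04430 mol/L
Dilution factor = 100.0 / 20.27 = 4.933
[HBr]_stock = 0.04430 × 4.933 = 0.2186 mol/L

0.2186 mol/L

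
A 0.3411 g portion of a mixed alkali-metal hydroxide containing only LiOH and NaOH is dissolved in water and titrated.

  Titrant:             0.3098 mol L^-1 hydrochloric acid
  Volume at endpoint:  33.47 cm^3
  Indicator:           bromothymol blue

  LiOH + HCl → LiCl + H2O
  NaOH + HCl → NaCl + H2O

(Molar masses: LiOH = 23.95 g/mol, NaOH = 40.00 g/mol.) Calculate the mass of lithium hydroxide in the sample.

0.1099 g

n(HCl) = 0.03347 × 0.3098 = 0.01037 mol
Let x = n(LiOH), y = n(NaOH).
Titrant: 1x + 1y = 0.01037;  mass: 23.95x + 40.00y = 0.3411
Solving, x = 4.589 × 10^-3 mol, y = 5.780 × 10^-3 mol
mass of LiOH = 4.589 × 10^-3 × 23.95 = 0.1099 g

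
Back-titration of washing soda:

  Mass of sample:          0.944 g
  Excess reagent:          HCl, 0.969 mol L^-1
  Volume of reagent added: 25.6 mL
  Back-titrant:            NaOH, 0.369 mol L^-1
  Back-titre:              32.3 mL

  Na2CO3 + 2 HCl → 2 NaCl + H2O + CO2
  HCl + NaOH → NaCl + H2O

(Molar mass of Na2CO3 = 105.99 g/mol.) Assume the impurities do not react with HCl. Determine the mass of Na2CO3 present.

n(HCl) added = 0.0256 × 0.969 = 0.0248 mol
n(NaOH) used in back-titration = 0.0323 × 0.369 = 0.0119 mol
n(HCl) left over = 0.0119 mol (1:1 ratio)
n(HCl) consumed by analyte = 0.0248 − 0.0119 = 0.0129 mol
From the 1:2 ratio, n(Na2CO3) = 1/2 × 0.0129 = 6.44 × 10^-3 mol
mass of Na2CO3 = 6.44 × 10^-3 × 105.99 = 0.683 g

0.683 g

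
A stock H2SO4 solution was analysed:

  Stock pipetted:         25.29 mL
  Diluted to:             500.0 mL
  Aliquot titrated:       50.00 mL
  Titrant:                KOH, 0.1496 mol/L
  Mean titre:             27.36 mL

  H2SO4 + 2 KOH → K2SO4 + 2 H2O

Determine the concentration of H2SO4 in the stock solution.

n(KOH) = 0.02736 × 0.1496 = 4.093 × 10^-3 mol
From the 1:2 ratio, n(H2SO4) in the aliquot = 1/2 × 4.093 × 10^-3 = 2.047 × 10^-3 mol
[H2SO4]_dilute = 2.047 × 10^-3 / 0.05000 = 0.04093 mol/L
Dilution factor = 500.0 / 25.29 = 19.77
[H2SO4]_stock = 0.04093 × 19.77 = 0.8092 mol/L

0.8092 mol/L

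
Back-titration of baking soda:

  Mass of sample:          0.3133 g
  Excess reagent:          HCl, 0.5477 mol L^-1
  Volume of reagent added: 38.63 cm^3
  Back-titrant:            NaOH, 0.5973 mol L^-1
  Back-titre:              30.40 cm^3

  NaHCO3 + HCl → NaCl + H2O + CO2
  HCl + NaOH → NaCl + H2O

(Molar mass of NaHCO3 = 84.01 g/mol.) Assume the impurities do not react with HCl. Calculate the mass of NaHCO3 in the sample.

n(HCl) added = 0.03863 × 0.5477 = 0.02116 mol
n(NaOH) used in back-titration = 0.03040 × 0.5973 = 0.01816 mol
n(HCl) left over = 0.01816 mol (1:1 ratio)
n(HCl) consumed by analyte = 0.02116 − 0.01816 = 3.000 × 10^-3 mol
n(NaHCO3) = 3.000 × 10^-3 mol (1:1 ratio)
mass of NaHCO3 = 3.000 × 10^-3 × 84.01 = 0.2520 g

0.2520 g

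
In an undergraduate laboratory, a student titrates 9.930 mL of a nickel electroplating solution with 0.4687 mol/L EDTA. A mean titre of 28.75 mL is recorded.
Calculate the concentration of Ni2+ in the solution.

Ni^2+ + EDTA^4- → [Ni(EDTA)]^2-
n(EDTA) = 0.02875 L × 0.4687 mol/L = 0.01348 mol
n(Ni2+) = 0.01348 mol (1:1 mole ratio)
[Ni2+] = 0.01348 mol / 0.009930 L = 1.357 mol/L

1.357 mol/L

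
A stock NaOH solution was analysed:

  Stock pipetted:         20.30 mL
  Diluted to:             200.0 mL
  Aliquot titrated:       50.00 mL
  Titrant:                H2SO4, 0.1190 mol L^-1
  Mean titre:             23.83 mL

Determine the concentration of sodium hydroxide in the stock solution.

1.118 mol/L

2 NaOH + H2SO4 → Na2SO4 + 2 H2O
n(H2SO4) = 0.02383 × 0.1190 = 2.836 × 10^-3 mol
From the 2:1 ratio, n(NaOH) in the aliquot = 2/1 × 2.836 × 10^-3 = 5.672 × 10^-3 mol
[NaOH]_dilute = 5.672 × 10^-3 / 0.05000 = 0.1134 mol/L
Dilution factor = 200.0 / 20.30 = 9.852
[NaOH]_stock = 0.1134 × 9.852 = 1.118 mol/L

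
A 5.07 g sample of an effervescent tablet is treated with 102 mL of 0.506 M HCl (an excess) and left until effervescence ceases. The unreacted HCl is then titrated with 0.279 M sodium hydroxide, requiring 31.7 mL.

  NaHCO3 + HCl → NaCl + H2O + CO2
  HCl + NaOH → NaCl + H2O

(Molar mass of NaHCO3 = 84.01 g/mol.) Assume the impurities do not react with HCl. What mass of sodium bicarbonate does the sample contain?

3.59 g

n(HCl) added = 0.102 × 0.506 = 0.0516 mol
n(NaOH) used in back-titration = 0.0317 × 0.279 = 8.84 × 10^-3 mol
n(HCl) left over = 8.84 × 10^-3 mol (1:1 ratio)
n(HCl) consumed by analyte = 0.0516 − 8.84 × 10^-3 = 0.0428 mol
n(NaHCO3) = 0.0428 mol (1:1 ratio)
mass of NaHCO3 = 0.0428 × 84.01 = 3.59 g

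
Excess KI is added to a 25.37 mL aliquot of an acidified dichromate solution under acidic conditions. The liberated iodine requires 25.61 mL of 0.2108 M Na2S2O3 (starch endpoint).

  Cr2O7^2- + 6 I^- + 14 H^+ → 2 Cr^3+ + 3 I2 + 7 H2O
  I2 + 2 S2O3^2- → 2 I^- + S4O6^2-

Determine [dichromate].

n(S2O3^2-) = 0.02561 × 0.2108 = 5.399 × 10^-3 mol
n(I2) = n(S2O3^2-)/2 = 2.699 × 10^-3 mol
From the 1:3 ratio, n(Cr2O7^2-) in the aliquot = 1/3 × 2.699 × 10^-3 = 8.998 × 10^-4 mol
[Cr2O7^2-] = 8.998 × 10^-4 / 0.02537 = 0.03547 mol/L

0.03547 M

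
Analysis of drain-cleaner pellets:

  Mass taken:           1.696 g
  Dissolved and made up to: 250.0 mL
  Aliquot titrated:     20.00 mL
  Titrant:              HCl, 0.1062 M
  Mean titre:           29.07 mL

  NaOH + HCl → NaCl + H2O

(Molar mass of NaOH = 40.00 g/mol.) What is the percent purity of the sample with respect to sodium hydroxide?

91.02 %

n(HCl) per titration = 0.02907 × 0.1062 = 3.087 × 10^-3 mol
n(NaOH) in each aliquot = 3.087 × 10^-3 mol (1:1 ratio)
n(NaOH) in the whole flask = 3.087 × 10^-3 × 250.0/20.00 = 0.03859 mol
mass of NaOH = 0.03859 × 40.00 = 1.544 g
% NaOH = 1.544 / 1.696 × 100 = 91.02 %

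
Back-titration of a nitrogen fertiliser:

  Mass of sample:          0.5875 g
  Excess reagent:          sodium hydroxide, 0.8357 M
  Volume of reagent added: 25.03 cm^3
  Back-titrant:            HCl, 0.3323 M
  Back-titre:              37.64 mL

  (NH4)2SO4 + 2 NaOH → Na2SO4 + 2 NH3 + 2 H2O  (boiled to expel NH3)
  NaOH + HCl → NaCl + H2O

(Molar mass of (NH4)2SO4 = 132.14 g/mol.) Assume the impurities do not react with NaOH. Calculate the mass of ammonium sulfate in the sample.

n(NaOH) added = 0.02503 × 0.8357 = 0.02092 mol
n(HCl) used in back-titration = 0.03764 × 0.3323 = 0.01251 mol
n(NaOH) left over = 0.01251 mol (1:1 ratio)
n(NaOH) consumed by analyte = 0.02092 − 0.01251 = 8.410 × 10^-3 mol
From the 1:2 ratio, n((NH4)2SO4) = 1/2 × 8.410 × 10^-3 = 4.205 × 10^-3 mol
mass of (NH4)2SO4 = 4.205 × 10^-3 × 132.14 = 0.5556 g

0.5556 g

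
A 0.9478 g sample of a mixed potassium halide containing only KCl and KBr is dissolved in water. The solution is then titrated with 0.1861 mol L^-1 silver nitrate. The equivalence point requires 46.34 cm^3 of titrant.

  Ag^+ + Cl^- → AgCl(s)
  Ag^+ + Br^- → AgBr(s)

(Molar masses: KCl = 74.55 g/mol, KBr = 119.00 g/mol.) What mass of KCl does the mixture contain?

n(AgNO3) = 0.04634 × 0.1861 = 8.624 × 10^-3 mol
Let x = n(KCl), y = n(KBr).
Titrant: 1x + 1y = 8.624 × 10^-3;  mass: 74.55x + 119.00y = 0.9478
Solving, x = 1.765 × 10^-3 mol, y = 6.859 × 10^-3 mol
mass of KCl = 1.765 × 10^-3 × 74.55 = 0.1316 g

0.1316 g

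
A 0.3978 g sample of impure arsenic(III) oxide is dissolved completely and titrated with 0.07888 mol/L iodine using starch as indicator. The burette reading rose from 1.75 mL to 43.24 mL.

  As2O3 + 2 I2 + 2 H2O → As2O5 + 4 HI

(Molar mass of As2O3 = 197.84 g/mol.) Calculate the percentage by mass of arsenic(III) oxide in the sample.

81.38 %

n(I2) = 0.04149 L × 0.07888 mol/L = 3.273 × 10^-3 mol
From the 1:2 ratio, n(As2O3) = 1/2 × 3.273 × 10^-3 = 1.636 × 10^-3 mol
mass of As2O3 = 1.636 × 10^-3 × 197.84 g/mol = 0.3237 g
% As2O3 = 0.3237 / 0.3978 × 100 = 81.38 %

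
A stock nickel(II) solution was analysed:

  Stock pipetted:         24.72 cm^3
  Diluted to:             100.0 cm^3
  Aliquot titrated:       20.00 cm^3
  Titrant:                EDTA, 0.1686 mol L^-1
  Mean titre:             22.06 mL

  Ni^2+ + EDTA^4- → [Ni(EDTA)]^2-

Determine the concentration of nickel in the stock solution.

0.7523 mol/L

n(EDTA) = 0.02206 × 0.1686 = 3.719 × 10^-3 mol
n(Ni2+) in the aliquot = 3.719 × 10^-3 mol (1:1 ratio)
[Ni2+]_dilute = 3.719 × 10^-3 / 0.02000 = 0.1860 mol/L
Dilution factor = 100.0 / 24.72 = 4.045
[Ni2+]_stock = 0.1860 × 4.045 = 0.7523 mol/L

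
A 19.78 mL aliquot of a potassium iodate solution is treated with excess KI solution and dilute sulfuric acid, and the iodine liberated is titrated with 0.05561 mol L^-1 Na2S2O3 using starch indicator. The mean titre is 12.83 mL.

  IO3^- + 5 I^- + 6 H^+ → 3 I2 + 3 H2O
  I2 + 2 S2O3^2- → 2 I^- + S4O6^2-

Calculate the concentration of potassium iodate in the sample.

n(S2O3^2-) = 0.01283 × 0.05561 = 7.135 × 10^-4 mol
n(I2) = n(S2O3^2-)/2 = 3.567 × 10^-4 mol
From the 1:3 ratio, n(IO3^-) in the aliquot = 1/3 × 3.567 × 10^-4 = 1.189 × 10^-4 mol
[IO3^-] = 1.189 × 10^-4 / 0.01978 = 0.006012 mol/L

0.006012 mol/L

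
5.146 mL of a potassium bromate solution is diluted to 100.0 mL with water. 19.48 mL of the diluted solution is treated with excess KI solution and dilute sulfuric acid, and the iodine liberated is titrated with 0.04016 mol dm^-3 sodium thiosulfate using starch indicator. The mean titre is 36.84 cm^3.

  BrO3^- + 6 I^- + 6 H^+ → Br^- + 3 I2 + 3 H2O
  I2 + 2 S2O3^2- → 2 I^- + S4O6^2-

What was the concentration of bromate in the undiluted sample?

0.2460 mol/L

n(S2O3^2-) = 0.03684 × 0.04016 = 1.479 × 10^-3 mol
n(I2) = n(S2O3^2-)/2 = 7.397 × 10^-4 mol
From the 1:3 ratio, n(BrO3^-) in the aliquot = 1/3 × 7.397 × 10^-4 = 2.466 × 10^-4 mol
[BrO3^-]_dilute = 2.466 × 10^-4 / 0.01948 = 0.01266 mol/L
[BrO3^-]_original = 0.01266 × 100.0/5.146 = 0.2460 mol/L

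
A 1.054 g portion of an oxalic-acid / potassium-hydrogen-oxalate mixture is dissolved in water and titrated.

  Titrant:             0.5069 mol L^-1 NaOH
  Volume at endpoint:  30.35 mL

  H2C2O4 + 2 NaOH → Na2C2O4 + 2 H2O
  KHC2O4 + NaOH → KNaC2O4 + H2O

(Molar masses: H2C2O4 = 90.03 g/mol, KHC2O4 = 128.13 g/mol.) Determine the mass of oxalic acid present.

0.4968 g

n(NaOH) = 0.03035 × 0.5069 = 0.01538 mol
Let x = n(H2C2O4), y = n(KHC2O4).
Titrant: 2x + 1y = 0.01538;  mass: 90.03x + 128.13y = 1.054
Solving, x = 5.518 × 10^-3 mol, y = 4.349 × 10^-3 mol
mass of H2C2O4 = 5.518 × 10^-3 × 90.03 = 0.4968 g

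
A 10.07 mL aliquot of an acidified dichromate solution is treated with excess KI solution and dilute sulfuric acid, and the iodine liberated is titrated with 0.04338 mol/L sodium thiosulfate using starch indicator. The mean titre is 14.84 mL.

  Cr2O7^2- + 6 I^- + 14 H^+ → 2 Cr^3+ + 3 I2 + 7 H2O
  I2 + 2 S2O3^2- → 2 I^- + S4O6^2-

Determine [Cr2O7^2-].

n(S2O3^2-) = 0.01484 × 0.04338 = 6.438 × 10^-4 mol
n(I2) = n(S2O3^2-)/2 = 3.219 × 10^-4 mol
From the 1:3 ratio, n(Cr2O7^2-) in the aliquot = 1/3 × 3.219 × 10^-4 = 1.073 × 10^-4 mol
[Cr2O7^2-] = 1.073 × 10^-4 / 0.01007 = 0.01065 mol/L

0.01065 mol/L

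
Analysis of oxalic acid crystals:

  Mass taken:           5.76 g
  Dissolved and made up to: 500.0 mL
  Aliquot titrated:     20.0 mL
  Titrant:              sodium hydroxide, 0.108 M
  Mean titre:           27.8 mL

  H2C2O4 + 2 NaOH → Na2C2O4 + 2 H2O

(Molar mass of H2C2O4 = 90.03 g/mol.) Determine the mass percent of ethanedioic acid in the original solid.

n(NaOH) per titration = 0.0278 × 0.108 = 3.00 × 10^-3 mol
From the 1:2 ratio, n(H2C2O4) in each aliquot = 1/2 × 3.00 × 10^-3 = 1.50 × 10^-3 mol
n(H2C2O4) in the whole flask = 1.50 × 10^-3 × 500.0/20.0 = 0.0375 mol
mass of H2C2O4 = 0.0375 × 90.03 = 3.38 g
% H2C2O4 = 3.38 / 5.76 × 100 = 58.7 %

58.7 %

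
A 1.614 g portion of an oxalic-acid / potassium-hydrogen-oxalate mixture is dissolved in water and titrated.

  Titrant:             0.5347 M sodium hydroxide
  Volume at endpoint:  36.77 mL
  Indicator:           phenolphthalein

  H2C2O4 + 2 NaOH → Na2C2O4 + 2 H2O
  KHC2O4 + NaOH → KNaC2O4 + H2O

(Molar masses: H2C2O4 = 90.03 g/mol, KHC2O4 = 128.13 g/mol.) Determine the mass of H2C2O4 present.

n(NaOH) = 0.03677 × 0.5347 = 0.01966 mol
Let x = n(H2C2O4), y = n(KHC2O4).
Titrant: 2x + 1y = 0.01966;  mass: 90.03x + 128.13y = 1.614
Solving, x = 5.445 × 10^-3 mol, y = 8.771 × 10^-3 mol
mass of H2C2O4 = 5.445 × 10^-3 × 90.03 = 0.4902 g

0.4902 g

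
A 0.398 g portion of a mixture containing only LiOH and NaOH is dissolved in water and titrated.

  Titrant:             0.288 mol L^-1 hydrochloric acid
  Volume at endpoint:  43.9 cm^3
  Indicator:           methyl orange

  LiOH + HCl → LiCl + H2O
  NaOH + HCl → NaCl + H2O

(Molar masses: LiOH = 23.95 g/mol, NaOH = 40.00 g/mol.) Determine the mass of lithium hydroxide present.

n(HCl) = 0.0439 × 0.288 = 0.0126 mol
Let x = n(LiOH), y = n(NaOH).
Titrant: 1x + 1y = 0.0126;  mass: 23.95x + 40.00y = 0.398
Solving, x = 6.71 × 10^-3 mol, y = 5.93 × 10^-3 mol
mass of LiOH = 6.71 × 10^-3 × 23.95 = 0.161 g

0.161 g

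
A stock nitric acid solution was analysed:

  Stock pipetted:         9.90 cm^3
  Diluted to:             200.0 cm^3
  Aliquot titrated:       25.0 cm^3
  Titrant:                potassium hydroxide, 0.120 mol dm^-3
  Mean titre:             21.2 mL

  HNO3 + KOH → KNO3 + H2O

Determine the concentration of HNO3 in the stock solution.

n(KOH) = 0.0212 × 0.120 = 2.54 × 10^-3 mol
n(HNO3) in the aliquot = 2.54 × 10^-3 mol (1:1 ratio)
[HNO3]_dilute = 2.54 × 10^-3 / 0.0250 = 0.102 mol/L
Dilution factor = 200.0 / 9.90 = 20.20
[HNO3]_stock = 0.102 × 20.20 = 2.06 mol/L

2.06 mol/L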